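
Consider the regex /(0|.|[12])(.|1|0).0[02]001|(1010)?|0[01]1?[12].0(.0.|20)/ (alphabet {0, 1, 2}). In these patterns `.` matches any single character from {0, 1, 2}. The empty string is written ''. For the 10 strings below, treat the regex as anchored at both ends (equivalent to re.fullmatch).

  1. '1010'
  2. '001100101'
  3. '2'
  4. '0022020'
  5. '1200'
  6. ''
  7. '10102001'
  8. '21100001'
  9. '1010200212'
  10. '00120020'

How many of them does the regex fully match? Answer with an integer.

7

1 → match
2 → match
3 → no match
4 → match
5 → no match
6 → match
7 → match
8 → match
9 → no match
10 → match
Total matched: 7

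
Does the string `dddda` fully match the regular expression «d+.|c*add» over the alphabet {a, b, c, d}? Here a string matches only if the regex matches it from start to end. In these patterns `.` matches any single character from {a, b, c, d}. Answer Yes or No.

Yes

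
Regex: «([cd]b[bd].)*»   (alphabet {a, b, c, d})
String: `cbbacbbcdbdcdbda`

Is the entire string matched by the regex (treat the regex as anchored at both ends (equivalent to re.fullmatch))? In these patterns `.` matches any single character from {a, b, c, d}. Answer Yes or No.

Yes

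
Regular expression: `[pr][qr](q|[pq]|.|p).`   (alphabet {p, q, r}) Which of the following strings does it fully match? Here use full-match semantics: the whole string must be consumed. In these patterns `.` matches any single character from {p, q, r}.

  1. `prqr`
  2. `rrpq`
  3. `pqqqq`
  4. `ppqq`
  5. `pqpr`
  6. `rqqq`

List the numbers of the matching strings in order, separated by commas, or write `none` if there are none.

1 → match
2 → match
3 → no match
4 → no match
5 → match
6 → match

1, 2, 5, 6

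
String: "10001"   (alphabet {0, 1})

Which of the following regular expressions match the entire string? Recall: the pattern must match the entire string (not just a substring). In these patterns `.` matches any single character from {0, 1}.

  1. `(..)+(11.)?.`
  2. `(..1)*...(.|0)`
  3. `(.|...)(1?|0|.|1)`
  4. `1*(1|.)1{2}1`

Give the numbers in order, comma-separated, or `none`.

1 → match
2 → no match
3 → no match
4 → no match — must end with "11"

1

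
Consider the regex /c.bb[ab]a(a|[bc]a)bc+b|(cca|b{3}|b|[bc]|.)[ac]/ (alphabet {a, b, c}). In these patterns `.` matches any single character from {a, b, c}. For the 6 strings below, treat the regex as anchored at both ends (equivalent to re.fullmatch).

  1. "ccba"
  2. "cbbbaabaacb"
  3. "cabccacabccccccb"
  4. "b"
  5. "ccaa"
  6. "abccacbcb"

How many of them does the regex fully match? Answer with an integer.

1

1. "ccba" → no match
2. "cbbbaabaacb" → no match
3 → no match
4. "b" → no match
5. "ccaa" → match
6. "abccacbcb" → no match
Total matched: 1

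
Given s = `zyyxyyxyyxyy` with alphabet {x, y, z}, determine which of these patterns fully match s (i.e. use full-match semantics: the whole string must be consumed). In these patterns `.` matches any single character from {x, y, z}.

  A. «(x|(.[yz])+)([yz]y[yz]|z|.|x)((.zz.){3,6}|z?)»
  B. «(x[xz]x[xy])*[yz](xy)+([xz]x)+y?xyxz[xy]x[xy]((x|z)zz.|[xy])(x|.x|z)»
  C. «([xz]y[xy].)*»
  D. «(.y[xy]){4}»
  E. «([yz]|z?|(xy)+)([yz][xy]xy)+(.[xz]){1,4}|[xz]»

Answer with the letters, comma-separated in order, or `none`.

D

A → no match
B → no match
C → no match
D → match
E → no match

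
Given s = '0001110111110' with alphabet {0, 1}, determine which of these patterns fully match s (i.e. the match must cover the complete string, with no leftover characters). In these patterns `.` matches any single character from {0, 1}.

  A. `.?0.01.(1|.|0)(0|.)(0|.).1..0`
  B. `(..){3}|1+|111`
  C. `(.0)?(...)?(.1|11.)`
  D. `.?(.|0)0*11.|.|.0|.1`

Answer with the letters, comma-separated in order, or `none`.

A

A → match
B → no match
C → no match
D → no match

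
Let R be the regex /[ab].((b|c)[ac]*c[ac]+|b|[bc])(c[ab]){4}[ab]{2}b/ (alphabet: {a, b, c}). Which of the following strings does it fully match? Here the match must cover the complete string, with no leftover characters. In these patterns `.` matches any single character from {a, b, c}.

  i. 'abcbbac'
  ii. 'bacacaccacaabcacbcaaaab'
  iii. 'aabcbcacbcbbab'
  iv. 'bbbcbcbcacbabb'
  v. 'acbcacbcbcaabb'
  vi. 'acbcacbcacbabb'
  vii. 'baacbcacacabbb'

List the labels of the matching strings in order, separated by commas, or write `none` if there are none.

iii, iv, v, vi

i. 'abcbbac' → no match — must end with 'b'
ii → no match
iii → match
iv → match
v → match
vi → match
vii → no match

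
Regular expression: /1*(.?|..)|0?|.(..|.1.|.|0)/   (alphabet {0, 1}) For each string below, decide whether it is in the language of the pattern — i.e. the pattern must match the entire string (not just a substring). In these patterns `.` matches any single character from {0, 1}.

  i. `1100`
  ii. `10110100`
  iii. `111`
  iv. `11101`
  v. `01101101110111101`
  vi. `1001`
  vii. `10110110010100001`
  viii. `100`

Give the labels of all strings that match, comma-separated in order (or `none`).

i, iii, iv, viii

i → match
ii → no match
iii → match
iv → match
v → no match
vi → no match
vii → no match
viii → match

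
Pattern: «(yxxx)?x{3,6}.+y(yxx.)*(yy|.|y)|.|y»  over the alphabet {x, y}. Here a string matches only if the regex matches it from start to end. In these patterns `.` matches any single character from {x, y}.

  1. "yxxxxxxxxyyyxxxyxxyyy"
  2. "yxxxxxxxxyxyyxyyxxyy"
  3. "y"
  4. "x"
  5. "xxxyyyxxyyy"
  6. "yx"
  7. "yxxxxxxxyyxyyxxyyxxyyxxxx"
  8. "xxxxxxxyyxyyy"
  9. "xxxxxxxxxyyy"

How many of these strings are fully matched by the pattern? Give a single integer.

8

1 → match
2 → match
3 → match
4 → match
5 → match
6 → no match
7 → match
8 → match
9 → match
Total matched: 8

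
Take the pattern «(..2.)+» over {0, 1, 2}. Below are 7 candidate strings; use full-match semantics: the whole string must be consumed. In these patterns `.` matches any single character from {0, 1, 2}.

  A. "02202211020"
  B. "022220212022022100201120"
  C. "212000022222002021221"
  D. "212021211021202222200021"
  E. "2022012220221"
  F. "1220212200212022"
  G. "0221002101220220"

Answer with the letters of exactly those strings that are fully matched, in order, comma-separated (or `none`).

A. "02202211020" → no match
B → match
C → no match
D → match
E → no match
F → match
G → match

B, D, F, G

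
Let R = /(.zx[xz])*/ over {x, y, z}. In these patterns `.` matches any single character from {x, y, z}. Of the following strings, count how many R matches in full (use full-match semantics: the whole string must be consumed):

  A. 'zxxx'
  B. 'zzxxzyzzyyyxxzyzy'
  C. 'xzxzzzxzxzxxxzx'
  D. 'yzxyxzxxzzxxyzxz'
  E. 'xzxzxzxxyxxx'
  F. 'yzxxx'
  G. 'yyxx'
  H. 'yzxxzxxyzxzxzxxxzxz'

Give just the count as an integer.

A → no match
B → no match
C → no match
D → no match
E → no match
F → no match
G → no match
H → no match
Total matched: 0

0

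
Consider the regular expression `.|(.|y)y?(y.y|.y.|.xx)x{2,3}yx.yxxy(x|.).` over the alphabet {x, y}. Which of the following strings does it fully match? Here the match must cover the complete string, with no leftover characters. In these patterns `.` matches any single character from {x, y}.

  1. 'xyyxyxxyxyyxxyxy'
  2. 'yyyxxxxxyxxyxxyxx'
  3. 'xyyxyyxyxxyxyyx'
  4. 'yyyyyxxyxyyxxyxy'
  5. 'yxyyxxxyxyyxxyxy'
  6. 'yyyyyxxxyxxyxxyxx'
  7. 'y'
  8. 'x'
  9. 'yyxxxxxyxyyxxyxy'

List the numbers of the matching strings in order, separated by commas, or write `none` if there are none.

1 → match
2 → match
3 → no match
4 → match
5 → match
6 → match
7 → match
8 → match
9 → match

1, 2, 4, 5, 6, 7, 8, 9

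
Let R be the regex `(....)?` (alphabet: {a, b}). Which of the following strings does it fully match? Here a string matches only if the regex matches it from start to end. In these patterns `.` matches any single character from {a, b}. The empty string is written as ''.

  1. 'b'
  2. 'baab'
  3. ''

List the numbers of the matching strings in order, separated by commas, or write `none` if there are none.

2, 3

1. 'b' → no match
2. 'baab' → match
3. '' → match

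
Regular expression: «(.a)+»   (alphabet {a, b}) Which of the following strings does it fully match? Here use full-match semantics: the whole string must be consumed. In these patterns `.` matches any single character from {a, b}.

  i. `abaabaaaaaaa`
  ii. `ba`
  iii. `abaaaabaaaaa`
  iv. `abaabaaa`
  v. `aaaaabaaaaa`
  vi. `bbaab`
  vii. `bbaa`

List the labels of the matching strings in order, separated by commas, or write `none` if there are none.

ii

i → no match
ii → match
iii → no match
iv → no match
v → no match
vi → no match — must end with `a`
vii → no match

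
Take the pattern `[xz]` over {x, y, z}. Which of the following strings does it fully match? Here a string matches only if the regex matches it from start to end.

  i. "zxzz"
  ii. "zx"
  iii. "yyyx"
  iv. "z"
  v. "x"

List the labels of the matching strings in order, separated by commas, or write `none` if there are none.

iv, v

i → no match
ii → no match
iii → no match
iv → match
v → match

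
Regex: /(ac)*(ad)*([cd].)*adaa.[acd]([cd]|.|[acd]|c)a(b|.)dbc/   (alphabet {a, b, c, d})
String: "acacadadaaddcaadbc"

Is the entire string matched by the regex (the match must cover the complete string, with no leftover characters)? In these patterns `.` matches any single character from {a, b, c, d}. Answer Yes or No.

Yes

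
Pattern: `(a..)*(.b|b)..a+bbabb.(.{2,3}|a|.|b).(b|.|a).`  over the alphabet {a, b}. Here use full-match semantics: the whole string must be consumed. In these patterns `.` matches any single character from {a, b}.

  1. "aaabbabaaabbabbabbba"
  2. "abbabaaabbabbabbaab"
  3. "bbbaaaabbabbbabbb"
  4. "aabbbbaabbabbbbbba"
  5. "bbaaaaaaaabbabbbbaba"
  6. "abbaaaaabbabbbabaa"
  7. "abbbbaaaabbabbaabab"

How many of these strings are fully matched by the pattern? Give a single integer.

1 → match
2 → match
3 → match
4 → match
5 → match
6 → match
7 → match
Total matched: 7

7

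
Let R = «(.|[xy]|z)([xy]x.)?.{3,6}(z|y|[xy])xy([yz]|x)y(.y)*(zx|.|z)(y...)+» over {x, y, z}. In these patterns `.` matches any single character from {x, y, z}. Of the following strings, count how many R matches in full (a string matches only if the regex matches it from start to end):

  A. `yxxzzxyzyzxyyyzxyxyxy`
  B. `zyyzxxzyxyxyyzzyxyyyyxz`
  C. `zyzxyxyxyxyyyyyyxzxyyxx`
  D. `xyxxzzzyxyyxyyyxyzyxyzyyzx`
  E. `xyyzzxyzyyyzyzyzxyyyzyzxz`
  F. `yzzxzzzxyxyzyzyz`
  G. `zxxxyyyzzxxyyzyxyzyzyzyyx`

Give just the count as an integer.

A → no match
B → no match
C → no match
D → match
E → match
F → match
G → no match
Total matched: 3

3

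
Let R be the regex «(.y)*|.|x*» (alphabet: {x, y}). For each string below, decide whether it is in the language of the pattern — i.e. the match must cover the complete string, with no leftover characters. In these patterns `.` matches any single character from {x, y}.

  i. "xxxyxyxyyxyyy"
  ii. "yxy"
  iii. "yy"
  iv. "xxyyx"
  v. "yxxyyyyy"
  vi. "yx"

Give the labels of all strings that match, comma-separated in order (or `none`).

i → no match
ii → no match
iii → match
iv → no match
v → no match
vi → no match

iii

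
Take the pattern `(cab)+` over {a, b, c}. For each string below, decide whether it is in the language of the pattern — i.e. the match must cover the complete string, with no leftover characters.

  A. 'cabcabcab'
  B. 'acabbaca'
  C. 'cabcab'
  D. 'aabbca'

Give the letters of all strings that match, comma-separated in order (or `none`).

A, C

A → match
B → no match — must start with 'cab'
C → match
D → no match — must start with 'cab'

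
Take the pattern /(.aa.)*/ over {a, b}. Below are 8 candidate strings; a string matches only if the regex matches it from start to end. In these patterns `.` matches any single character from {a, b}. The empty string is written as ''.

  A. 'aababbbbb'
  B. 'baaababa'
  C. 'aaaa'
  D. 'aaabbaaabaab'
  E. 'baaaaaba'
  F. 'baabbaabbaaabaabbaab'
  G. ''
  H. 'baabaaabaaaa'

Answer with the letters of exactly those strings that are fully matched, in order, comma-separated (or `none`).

C, D, F, G, H

A → no match
B → no match
C → match
D → match
E → no match
F → match
G → match
H → match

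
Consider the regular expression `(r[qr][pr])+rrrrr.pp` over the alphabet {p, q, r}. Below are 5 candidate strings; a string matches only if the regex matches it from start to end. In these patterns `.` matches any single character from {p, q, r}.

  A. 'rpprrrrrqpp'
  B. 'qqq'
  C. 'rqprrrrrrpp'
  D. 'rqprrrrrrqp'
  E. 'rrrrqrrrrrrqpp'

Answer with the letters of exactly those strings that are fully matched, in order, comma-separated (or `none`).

C, E

A → no match
B → no match — must start with 'r'
C → match
D → no match — must end with 'pp'
E → match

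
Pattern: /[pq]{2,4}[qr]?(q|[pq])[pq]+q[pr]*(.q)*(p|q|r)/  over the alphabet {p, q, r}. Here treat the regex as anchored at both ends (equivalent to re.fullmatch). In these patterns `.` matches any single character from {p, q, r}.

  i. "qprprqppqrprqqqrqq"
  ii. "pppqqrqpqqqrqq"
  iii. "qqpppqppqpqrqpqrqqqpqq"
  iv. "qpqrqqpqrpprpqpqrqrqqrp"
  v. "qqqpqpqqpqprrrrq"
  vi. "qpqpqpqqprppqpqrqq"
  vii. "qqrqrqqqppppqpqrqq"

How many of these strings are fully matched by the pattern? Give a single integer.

4

i → no match
ii → match
iii → match
iv → no match
v → match
vi → match
vii → no match
Total matched: 4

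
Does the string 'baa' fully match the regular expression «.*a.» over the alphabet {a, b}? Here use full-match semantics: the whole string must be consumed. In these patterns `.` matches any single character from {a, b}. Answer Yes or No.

Yes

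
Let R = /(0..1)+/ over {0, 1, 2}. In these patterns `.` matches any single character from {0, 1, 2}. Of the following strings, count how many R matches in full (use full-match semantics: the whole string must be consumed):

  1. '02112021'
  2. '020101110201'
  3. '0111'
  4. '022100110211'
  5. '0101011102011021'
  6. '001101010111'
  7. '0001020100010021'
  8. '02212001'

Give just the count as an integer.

5

1 → no match
2 → match
3 → match
4 → match
5 → no match
6 → match
7 → match
8 → no match
Total matched: 5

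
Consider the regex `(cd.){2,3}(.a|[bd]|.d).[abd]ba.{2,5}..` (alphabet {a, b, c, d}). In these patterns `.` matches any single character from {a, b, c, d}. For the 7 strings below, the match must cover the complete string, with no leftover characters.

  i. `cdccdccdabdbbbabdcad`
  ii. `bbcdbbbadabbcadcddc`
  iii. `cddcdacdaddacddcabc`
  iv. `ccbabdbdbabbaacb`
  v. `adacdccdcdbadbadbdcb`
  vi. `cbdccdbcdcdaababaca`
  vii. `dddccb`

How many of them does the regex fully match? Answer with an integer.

i → match
ii → no match — must start with `cd`
iii → no match
iv → no match — must start with `cd`
v → no match — must start with `cd`
vi → no match — must start with `cd`
vii → no match — must start with `cd`
Total matched: 1

1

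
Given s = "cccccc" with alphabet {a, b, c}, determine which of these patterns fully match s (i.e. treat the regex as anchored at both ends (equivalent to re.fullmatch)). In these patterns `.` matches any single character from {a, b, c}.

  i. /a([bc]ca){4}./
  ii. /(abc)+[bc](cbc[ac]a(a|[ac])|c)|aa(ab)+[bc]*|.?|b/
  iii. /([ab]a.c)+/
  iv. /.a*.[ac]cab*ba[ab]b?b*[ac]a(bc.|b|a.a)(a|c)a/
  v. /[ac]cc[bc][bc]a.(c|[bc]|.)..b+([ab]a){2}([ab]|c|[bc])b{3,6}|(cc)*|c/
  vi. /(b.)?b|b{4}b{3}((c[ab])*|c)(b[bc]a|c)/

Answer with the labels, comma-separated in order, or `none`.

i → no match — must start with "a"
ii → no match
iii → no match
iv → no match — must end with "a"
v → match
vi → no match

v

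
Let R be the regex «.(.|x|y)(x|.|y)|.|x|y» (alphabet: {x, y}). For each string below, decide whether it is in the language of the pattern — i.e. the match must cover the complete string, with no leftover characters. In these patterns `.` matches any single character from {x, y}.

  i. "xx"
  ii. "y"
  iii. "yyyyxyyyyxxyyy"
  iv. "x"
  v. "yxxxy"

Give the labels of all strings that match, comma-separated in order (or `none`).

i → no match
ii → match
iii → no match
iv → match
v → no match

ii, iv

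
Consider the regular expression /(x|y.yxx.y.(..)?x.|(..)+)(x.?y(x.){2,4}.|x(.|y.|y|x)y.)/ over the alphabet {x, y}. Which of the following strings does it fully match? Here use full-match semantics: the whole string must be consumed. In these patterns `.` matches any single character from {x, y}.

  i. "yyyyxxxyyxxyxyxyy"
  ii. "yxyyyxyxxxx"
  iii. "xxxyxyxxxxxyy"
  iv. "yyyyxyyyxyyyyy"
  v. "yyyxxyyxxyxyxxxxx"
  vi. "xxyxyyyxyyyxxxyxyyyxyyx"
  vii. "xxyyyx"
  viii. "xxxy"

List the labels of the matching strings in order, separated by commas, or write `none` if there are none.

i → match
ii. "yxyyyxyxxxx" → no match
iii → match
iv → no match
v → match
vi → no match
vii. "xxyyyx" → match
viii. "xxxy" → no match

i, iii, v, vii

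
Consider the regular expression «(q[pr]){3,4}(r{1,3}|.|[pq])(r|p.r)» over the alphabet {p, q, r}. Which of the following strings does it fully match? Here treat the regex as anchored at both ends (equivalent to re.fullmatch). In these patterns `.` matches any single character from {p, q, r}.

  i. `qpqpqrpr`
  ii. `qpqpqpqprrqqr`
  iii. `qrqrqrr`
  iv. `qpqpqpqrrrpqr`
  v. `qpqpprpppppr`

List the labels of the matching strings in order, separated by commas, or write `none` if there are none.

i → match
ii → no match
iii → no match
iv → match
v → no match

i, iv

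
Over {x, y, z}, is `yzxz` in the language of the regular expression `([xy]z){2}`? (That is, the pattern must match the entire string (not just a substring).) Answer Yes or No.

Yes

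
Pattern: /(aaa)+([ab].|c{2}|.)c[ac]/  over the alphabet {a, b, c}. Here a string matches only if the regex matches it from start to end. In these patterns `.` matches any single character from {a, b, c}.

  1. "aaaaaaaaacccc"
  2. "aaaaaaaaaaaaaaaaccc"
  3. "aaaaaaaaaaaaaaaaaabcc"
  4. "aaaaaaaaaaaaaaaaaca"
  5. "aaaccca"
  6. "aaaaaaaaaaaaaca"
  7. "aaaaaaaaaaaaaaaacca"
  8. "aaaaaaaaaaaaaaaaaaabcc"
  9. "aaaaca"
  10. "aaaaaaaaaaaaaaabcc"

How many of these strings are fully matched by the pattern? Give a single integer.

1 → match
2 → match
3 → match
4 → match
5. "aaaccca" → match
6 → match
7 → match
8 → match
9. "aaaaca" → match
10 → match
Total matched: 10

10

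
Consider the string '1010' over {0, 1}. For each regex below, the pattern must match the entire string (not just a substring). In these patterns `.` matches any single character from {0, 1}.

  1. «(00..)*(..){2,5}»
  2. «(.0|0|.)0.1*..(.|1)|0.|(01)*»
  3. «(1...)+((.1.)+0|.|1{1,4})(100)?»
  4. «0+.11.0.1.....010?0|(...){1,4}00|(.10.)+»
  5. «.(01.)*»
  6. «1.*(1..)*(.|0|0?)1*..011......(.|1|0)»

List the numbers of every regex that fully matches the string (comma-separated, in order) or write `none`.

1 → match
2 → no match
3 → no match
4 → no match
5 → match
6 → no match

1, 5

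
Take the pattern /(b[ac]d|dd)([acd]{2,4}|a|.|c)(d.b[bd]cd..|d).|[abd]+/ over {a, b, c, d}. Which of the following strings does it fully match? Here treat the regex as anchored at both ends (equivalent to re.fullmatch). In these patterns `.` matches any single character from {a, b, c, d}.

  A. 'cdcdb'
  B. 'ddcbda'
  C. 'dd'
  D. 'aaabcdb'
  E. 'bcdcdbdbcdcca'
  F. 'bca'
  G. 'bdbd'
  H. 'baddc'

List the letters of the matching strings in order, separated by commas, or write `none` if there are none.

C, G

A → no match
B → no match
C → match
D → no match
E → no match
F → no match
G → match
H → no match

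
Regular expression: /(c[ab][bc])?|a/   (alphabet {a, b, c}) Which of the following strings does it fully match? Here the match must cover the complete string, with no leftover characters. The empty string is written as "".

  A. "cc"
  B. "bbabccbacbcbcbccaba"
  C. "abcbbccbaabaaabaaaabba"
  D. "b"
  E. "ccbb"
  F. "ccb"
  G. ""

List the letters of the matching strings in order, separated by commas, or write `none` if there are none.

A. "cc" → no match
B → no match
C → no match
D. "b" → no match
E. "ccbb" → no match
F. "ccb" → no match
G. "" → match

G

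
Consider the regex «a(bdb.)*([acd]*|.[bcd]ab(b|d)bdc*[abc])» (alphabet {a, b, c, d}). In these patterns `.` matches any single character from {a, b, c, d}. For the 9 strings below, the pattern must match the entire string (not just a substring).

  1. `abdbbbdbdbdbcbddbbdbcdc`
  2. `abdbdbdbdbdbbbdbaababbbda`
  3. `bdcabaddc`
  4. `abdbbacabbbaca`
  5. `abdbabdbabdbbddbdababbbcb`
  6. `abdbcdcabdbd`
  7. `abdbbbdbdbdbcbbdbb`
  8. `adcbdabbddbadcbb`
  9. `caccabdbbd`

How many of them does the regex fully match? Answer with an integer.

1 → no match
2 → match
3 → no match — must start with `a`
4 → no match
5 → no match
6 → no match
7 → no match
8 → no match
9 → no match — must start with `a`
Total matched: 1

1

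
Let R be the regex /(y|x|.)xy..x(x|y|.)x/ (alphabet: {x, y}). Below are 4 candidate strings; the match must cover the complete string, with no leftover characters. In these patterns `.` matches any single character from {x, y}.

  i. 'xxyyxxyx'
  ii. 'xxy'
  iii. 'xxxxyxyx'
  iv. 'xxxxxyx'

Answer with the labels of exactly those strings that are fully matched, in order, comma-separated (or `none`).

i → match
ii → no match — must end with 'x'
iii → no match
iv → no match

i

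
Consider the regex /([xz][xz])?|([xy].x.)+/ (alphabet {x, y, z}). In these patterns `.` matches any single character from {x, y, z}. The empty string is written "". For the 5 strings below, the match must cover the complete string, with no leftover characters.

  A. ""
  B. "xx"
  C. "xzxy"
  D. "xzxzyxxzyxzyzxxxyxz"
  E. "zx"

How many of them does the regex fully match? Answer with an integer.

A. "" → match
B. "xx" → match
C. "xzxy" → match
D → no match
E. "zx" → match
Total matched: 4

4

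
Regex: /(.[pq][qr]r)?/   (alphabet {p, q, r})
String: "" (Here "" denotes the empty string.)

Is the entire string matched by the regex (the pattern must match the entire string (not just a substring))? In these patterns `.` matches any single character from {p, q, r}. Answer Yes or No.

Yes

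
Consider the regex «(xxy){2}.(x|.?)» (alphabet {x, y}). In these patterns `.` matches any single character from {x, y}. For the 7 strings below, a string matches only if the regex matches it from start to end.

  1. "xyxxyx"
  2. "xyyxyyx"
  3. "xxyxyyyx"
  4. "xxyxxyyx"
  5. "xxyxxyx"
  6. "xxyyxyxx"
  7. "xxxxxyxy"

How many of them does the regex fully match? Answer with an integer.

1 → no match — must start with "xxy"
2 → no match — must start with "xxy"
3 → no match
4 → match
5 → match
6 → no match
7 → no match — must start with "xxy"
Total matched: 2

2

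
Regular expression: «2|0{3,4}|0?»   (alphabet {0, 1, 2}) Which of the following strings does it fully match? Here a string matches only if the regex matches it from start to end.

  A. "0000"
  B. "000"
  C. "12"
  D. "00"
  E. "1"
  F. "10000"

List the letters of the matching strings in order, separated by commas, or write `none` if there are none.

A → match
B → match
C → no match
D → no match
E → no match
F → no match

A, B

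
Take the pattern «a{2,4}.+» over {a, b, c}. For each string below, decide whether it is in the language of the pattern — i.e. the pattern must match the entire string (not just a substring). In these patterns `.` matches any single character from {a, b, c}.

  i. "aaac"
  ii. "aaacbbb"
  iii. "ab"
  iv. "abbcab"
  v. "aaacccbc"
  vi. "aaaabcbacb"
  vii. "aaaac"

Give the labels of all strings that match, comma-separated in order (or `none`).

i, ii, v, vi, vii

i. "aaac" → match
ii. "aaacbbb" → match
iii. "ab" → no match
iv. "abbcab" → no match
v. "aaacccbc" → match
vi. "aaaabcbacb" → match
vii. "aaaac" → match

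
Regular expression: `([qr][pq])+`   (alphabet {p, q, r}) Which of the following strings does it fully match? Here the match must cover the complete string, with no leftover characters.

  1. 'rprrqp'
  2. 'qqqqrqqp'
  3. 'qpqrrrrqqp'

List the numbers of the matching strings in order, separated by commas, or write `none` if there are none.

1 → no match
2 → match
3 → no match

2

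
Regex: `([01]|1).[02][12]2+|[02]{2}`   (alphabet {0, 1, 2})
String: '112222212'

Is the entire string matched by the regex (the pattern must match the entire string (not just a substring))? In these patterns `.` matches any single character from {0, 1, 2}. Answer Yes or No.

No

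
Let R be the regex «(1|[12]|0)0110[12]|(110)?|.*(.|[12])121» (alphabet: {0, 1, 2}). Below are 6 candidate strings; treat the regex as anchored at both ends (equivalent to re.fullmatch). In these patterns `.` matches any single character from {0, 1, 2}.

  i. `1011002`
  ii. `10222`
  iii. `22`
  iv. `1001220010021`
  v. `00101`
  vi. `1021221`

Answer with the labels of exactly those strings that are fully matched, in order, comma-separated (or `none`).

none

i. `1011002` → no match
ii. `10222` → no match
iii. `22` → no match
iv → no match
v. `00101` → no match
vi. `1021221` → no match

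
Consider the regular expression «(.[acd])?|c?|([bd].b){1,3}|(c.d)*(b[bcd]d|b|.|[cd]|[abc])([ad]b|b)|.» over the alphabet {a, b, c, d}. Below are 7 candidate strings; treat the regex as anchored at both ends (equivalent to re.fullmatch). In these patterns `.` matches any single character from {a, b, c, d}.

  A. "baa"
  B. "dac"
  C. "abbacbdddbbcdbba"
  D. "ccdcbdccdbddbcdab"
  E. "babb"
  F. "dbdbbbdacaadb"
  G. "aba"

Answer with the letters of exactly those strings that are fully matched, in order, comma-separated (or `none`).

A. "baa" → no match
B. "dac" → no match
C → no match
D → no match
E. "babb" → no match
F → no match
G. "aba" → no match

none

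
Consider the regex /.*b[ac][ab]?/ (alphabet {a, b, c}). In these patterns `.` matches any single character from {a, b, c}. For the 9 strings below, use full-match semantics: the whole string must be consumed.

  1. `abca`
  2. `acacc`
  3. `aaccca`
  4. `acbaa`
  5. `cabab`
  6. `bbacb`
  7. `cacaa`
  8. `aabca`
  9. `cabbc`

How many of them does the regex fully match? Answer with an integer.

5

1 → match
2 → no match
3 → no match
4 → match
5 → match
6 → no match
7 → no match
8 → match
9 → match
Total matched: 5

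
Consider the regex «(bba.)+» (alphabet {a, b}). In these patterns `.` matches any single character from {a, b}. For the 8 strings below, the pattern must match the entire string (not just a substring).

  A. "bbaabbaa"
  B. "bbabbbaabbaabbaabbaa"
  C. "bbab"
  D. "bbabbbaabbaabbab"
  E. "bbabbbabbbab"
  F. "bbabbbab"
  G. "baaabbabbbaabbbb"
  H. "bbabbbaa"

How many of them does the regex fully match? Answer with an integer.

7

A. "bbaabbaa" → match
B → match
C. "bbab" → match
D → match
E. "bbabbbabbbab" → match
F. "bbabbbab" → match
G → no match — must start with "bba"
H. "bbabbbaa" → match
Total matched: 7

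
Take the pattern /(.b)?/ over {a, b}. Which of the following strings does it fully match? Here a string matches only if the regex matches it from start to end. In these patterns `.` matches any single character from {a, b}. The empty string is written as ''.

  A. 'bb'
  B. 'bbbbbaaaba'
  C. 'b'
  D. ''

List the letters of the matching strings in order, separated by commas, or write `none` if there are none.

A, D

A → match
B → no match
C → no match
D → match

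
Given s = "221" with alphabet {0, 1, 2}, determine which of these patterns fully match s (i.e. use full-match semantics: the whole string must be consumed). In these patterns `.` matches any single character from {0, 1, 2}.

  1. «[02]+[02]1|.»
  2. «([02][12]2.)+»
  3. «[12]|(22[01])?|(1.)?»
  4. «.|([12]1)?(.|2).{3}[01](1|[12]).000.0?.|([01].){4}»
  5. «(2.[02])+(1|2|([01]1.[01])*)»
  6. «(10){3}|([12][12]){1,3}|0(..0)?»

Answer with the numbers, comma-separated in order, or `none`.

1 → match
2 → no match
3 → match
4 → no match
5 → no match
6 → no match

1, 3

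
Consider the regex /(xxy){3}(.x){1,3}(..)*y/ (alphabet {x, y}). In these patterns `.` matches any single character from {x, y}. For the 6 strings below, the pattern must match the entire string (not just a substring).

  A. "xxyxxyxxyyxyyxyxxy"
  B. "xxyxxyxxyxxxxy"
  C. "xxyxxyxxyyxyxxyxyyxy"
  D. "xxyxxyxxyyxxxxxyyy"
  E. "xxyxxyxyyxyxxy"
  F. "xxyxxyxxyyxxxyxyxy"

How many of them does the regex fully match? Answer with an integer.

A → match
B → match
C → match
D → match
E → no match
F → match
Total matched: 5

5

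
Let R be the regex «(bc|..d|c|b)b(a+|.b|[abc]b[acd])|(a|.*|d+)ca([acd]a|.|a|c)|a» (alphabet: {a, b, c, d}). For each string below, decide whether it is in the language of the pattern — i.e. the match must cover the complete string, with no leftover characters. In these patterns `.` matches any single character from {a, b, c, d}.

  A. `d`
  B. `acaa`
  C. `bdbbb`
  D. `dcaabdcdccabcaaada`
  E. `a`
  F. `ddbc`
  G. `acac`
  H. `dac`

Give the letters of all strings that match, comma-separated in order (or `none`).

B, E, G

A → no match
B → match
C → no match
D → no match
E → match
F → no match
G → match
H → no match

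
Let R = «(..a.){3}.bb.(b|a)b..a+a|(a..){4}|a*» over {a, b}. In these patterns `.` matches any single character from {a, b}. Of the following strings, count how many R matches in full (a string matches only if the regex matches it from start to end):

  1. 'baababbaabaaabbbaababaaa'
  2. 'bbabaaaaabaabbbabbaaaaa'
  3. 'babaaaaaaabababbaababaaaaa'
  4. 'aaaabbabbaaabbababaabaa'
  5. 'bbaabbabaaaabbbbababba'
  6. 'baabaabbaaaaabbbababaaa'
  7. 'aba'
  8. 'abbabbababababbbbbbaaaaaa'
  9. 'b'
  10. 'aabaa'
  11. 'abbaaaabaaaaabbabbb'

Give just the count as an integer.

1

1 → no match
2 → match
3 → no match
4 → no match
5 → no match
6 → no match
7 → no match
8 → no match
9 → no match
10 → no match
11 → no match
Total matched: 1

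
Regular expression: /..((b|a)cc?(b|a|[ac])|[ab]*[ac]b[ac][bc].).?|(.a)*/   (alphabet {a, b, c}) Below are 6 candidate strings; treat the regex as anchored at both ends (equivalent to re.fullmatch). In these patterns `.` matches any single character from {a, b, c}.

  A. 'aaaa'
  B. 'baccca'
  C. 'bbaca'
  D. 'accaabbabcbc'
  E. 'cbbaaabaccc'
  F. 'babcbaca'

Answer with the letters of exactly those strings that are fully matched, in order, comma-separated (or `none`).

A → match
B → no match
C → match
D → no match
E → match
F → match

A, C, E, F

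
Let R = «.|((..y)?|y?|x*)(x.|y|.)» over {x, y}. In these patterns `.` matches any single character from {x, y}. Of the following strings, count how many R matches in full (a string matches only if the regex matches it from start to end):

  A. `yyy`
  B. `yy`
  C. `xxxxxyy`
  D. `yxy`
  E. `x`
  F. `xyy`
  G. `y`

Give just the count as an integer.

A. `yyy` → no match
B. `yy` → match
C. `xxxxxyy` → no match
D. `yxy` → match
E. `x` → match
F. `xyy` → no match
G. `y` → match
Total matched: 4

4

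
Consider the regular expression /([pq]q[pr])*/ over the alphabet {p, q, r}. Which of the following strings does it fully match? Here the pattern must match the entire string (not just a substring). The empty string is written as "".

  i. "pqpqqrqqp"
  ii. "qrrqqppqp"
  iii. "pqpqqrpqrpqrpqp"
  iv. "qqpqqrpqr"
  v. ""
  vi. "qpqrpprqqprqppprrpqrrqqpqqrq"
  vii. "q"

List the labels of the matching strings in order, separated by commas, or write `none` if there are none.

i → match
ii → no match
iii → match
iv → match
v → match
vi → no match
vii → no match

i, iii, iv, v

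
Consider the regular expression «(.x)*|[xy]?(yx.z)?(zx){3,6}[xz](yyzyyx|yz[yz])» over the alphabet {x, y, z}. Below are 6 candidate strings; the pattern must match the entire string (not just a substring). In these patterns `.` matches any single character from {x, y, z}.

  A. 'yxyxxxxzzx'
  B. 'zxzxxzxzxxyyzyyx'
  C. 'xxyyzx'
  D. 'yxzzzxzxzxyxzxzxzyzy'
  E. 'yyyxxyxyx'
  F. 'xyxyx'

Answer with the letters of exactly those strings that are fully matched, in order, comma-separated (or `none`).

none

A → no match
B → no match
C → no match
D → no match
E → no match
F → no match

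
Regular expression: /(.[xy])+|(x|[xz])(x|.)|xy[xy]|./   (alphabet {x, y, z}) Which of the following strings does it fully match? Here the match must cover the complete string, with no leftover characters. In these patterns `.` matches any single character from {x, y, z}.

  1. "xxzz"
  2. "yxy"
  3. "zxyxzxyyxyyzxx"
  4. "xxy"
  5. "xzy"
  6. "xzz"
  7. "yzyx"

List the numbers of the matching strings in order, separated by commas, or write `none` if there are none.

1 → no match
2 → no match
3 → no match
4 → no match
5 → no match
6 → no match
7 → no match

none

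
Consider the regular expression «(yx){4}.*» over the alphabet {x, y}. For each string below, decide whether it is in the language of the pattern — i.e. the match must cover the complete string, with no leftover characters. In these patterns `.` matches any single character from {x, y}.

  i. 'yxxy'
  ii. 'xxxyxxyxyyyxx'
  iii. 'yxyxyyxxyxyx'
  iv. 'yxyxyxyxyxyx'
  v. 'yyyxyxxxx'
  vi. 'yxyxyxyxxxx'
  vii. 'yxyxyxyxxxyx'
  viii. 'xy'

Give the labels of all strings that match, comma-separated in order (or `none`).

iv, vi, vii

i. 'yxxy' → no match
ii → no match — must start with 'yx'
iii. 'yxyxyyxxyxyx' → no match
iv. 'yxyxyxyxyxyx' → match
v. 'yyyxyxxxx' → no match — must start with 'yx'
vi. 'yxyxyxyxxxx' → match
vii. 'yxyxyxyxxxyx' → match
viii. 'xy' → no match — must start with 'yx'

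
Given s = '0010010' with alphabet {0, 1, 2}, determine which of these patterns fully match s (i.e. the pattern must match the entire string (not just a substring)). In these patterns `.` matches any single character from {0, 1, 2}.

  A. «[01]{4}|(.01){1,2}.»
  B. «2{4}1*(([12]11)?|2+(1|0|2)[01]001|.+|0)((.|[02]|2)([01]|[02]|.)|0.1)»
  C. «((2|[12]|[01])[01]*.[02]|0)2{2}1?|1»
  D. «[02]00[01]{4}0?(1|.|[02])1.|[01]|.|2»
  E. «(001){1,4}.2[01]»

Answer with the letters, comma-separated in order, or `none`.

A

A → match
B → no match — must start with '2'
C → no match
D → no match
E → no match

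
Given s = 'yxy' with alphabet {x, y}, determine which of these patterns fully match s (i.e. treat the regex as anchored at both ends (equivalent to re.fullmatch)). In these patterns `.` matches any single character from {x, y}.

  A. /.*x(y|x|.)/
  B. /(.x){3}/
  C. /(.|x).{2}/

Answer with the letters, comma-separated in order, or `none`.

A → match
B → no match — must end with 'x'
C → match

A, C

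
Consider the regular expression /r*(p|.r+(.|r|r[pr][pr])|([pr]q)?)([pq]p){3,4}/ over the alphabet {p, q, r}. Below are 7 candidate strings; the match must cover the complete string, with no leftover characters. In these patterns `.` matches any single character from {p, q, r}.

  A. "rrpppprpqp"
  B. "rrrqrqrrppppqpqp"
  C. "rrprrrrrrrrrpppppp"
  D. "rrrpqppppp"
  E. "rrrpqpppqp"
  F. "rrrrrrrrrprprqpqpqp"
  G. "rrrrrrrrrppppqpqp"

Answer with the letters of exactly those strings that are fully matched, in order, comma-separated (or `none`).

A → no match
B → no match
C → match
D → match
E → match
F → no match
G → match

C, D, E, G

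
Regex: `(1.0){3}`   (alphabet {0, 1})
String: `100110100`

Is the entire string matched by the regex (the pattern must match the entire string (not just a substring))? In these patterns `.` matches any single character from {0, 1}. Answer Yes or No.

Yes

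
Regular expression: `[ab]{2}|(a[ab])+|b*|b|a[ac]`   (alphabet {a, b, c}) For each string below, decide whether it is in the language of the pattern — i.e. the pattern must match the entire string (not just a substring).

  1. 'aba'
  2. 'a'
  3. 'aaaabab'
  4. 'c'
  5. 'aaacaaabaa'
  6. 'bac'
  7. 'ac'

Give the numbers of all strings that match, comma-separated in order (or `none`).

1. 'aba' → no match
2. 'a' → no match
3. 'aaaabab' → no match
4. 'c' → no match
5. 'aaacaaabaa' → no match
6. 'bac' → no match
7. 'ac' → match

7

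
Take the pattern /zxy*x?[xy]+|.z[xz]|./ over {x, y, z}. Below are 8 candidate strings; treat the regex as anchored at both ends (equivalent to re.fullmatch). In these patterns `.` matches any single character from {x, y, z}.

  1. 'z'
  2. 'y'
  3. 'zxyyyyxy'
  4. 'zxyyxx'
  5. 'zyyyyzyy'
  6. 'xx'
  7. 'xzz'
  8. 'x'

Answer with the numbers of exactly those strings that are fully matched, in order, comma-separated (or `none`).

1. 'z' → match
2. 'y' → match
3. 'zxyyyyxy' → match
4. 'zxyyxx' → match
5. 'zyyyyzyy' → no match
6. 'xx' → no match
7. 'xzz' → match
8. 'x' → match

1, 2, 3, 4, 7, 8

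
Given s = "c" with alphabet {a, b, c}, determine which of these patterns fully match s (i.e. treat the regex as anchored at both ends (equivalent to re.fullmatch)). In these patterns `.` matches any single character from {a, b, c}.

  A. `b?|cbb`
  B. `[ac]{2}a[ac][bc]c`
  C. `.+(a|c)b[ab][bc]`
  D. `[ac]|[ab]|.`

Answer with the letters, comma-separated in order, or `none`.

D

A → no match
B → no match
C → no match
D → match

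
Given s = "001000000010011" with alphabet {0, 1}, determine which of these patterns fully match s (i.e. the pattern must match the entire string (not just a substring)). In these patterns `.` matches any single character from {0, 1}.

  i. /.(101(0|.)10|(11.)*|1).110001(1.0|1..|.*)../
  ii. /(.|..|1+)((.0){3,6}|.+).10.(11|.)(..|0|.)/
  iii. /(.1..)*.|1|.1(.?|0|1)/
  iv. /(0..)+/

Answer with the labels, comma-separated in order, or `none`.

ii, iv

i → no match
ii → match
iii → no match
iv → match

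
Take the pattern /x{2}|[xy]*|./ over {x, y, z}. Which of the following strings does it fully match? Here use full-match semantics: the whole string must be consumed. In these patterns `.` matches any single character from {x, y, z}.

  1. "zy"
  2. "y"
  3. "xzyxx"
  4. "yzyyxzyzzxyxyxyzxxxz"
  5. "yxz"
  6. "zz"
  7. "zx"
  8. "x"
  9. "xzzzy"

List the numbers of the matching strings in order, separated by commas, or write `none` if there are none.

1. "zy" → no match
2. "y" → match
3. "xzyxx" → no match
4 → no match
5. "yxz" → no match
6. "zz" → no match
7. "zx" → no match
8. "x" → match
9. "xzzzy" → no match

2, 8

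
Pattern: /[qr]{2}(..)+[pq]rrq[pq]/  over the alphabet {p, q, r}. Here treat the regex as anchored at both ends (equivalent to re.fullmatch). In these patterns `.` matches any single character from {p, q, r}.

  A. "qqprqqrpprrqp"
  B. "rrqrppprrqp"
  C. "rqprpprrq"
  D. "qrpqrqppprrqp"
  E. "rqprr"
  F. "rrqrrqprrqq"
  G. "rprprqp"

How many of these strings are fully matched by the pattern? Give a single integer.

A → match
B. "rrqrppprrqp" → match
C. "rqprpprrq" → no match
D → match
E. "rqprr" → no match
F. "rrqrrqprrqq" → match
G. "rprprqp" → no match
Total matched: 4

4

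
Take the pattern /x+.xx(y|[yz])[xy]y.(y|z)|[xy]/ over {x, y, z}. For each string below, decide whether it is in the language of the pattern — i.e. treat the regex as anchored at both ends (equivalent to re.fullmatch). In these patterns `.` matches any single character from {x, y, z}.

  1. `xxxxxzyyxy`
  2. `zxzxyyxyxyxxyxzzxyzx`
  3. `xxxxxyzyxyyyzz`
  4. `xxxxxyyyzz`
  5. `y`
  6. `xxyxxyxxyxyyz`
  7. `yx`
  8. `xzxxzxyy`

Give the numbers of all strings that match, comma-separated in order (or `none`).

1, 4, 5

1. `xxxxxzyyxy` → match
2 → no match
3 → no match
4. `xxxxxyyyzz` → match
5. `y` → match
6 → no match
7. `yx` → no match
8. `xzxxzxyy` → no match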